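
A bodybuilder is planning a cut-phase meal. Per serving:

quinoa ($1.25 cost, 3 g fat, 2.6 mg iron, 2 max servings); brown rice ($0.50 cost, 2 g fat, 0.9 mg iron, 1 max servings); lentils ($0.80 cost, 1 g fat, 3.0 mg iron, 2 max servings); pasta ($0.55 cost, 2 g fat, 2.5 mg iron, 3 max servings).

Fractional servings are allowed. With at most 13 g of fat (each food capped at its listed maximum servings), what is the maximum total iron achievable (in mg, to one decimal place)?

17.8 mg

Iron per g fat: lentils 3, pasta 1.25, quinoa 0.8667, brown rice 0.45.
Take 2 servings of lentils: uses 2 g fat, +6.0 mg iron (running total 6.0 mg).
Take 3 servings of pasta: uses 6 g fat, +7.5 mg iron (running total 13.5 mg).
Take 1.667 servings of quinoa: uses 5 g fat, +4.3 mg iron (running total 17.8 mg).
Greedy by best ratio exhausts the fat allowance optimally: 17.8 mg.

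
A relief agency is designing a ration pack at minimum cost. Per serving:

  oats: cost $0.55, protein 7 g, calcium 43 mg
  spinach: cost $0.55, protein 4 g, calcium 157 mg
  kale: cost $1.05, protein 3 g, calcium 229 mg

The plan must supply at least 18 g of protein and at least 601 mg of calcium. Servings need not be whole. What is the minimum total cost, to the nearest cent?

Compare the cost at each extreme point of the feasible region.
oats only: max(18/7, 601/43) = 13.98 servings → $7.69.
spinach only: max(18/4, 601/157) = 4.5 servings → $2.48.
kale only: max(18/3, 601/229) = 6 servings → $6.30.
oats + spinach with both tight: 0.4552 servings and 3.703 servings → $2.29.
oats + kale with both tight: 1.573 servings and 2.329 servings → $3.31.
spinach + kale with both targets exact would need a negative amount; discard.
Cheapest feasible corner: $2.29.

$2.29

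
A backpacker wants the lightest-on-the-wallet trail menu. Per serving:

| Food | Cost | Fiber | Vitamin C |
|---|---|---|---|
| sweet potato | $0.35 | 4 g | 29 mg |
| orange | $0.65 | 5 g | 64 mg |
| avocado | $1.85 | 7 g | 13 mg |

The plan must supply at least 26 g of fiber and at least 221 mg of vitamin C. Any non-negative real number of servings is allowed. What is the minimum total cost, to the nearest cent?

This is a tiny linear program; its minimum lies at a vertex of the feasible set. List the vertices and price them.
sweet potato only: max(26/4, 221/29) = 7.621 servings → $2.67.
orange only: max(26/5, 221/64) = 5.2 servings → $3.38.
avocado only: max(26/7, 221/13) = 17 servings → $31.45.
sweet potato + orange with both tight: 5.036 servings and 1.171 servings → $2.52.
sweet potato + avocado with both targets exact would need a negative amount; discard.
orange + avocado with both tight: 3.157 servings and 1.46 servings → $4.75.
Cheapest feasible corner: $2.52.

$2.52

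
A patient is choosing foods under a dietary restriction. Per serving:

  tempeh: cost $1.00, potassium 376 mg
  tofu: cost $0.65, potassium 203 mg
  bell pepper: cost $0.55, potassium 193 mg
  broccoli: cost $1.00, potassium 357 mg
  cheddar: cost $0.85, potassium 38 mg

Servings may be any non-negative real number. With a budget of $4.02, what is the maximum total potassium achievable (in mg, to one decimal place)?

Potassium per dollar: tempeh 376, broccoli 357, bell pepper 350.9, tofu 312.3, cheddar 44.71.
With no serving limits, spend the whole cost allowance on tempeh: $4.02 / $1.00 × 376 mg = 1511.5 mg.

1511.5 mg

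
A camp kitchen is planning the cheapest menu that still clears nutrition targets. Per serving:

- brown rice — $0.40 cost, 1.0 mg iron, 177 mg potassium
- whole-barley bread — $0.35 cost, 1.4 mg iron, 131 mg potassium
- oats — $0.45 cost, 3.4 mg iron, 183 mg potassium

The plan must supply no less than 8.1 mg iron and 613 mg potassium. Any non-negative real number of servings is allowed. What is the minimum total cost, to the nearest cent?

$1.46

At the optimum either one food covers both requirements or two foods hit both targets exactly; no other combination can be cheaper.
brown rice only: max(8.1/1.0, 613/177) = 8.1 servings → $3.24.
whole-barley bread only: max(8.1/1.4, 613/131) = 5.786 servings → $2.02.
oats only: max(8.1/3.4, 613/183) = 3.35 servings → $1.51.
brown rice + whole-barley bread: intersection lies outside the first quadrant.
brown rice + oats with both tight: 1.437 servings and 1.96 servings → $1.46.
whole-barley bread + oats with both tight: 3.181 servings and 1.072 servings → $1.60.
The minimum over all feasible corners is $1.46.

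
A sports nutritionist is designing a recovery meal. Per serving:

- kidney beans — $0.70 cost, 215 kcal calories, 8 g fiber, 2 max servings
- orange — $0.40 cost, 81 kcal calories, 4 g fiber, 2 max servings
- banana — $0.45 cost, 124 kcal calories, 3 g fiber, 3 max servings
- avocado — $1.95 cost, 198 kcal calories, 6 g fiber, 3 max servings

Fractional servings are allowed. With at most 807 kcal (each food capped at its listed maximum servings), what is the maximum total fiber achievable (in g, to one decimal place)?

30.5 g

Fiber per kcal: orange 0.04938, kidney beans 0.03721, avocado 0.0303, banana 0.02419.
Take 2 servings of orange: uses 162 kcal, +8.0 g fiber (running total 8.0 g).
Take 2 servings of kidney beans: uses 430 kcal, +16.0 g fiber (running total 24.0 g).
Take 1.086 servings of avocado: uses 215 kcal, +6.5 g fiber (running total 30.5 g).
Filling greedily by fiber-per-kcal is optimal for one linear limit, giving 30.5 g.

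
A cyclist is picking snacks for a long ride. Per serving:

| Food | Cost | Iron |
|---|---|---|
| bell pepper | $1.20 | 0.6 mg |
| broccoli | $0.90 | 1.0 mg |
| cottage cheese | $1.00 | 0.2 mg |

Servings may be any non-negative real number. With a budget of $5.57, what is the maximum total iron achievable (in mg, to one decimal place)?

6.2 mg

Iron per dollar: broccoli 1.111, bell pepper 0.5, cottage cheese 0.2.
With no serving limits, spend the whole cost allowance on broccoli: $5.57 / $0.90 × 1.0 mg = 6.2 mg.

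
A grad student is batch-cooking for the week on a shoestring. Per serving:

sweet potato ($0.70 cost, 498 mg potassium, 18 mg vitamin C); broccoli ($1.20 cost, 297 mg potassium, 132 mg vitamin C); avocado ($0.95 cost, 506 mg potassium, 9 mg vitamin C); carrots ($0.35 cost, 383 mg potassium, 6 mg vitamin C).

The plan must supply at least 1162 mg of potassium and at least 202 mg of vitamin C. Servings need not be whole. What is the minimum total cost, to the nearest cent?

sweet potato only: max(1162/498, 202/18) = 11.22 servings → $7.86.
broccoli only: max(1162/297, 202/132) = 3.912 servings → $4.69.
avocado only: max(1162/506, 202/9) = 22.44 servings → $21.32.
carrots only: max(1162/383, 202/6) = 33.67 servings → $11.78.
sweet potato + broccoli with both tight: 1.546 servings and 1.319 servings → $2.67.
sweet potato + avocado: the both-tight solution has a negative serving — not a feasible corner.
sweet potato + carrots with both targets exact would need a negative amount; discard.
broccoli + avocado with both tight: 1.431 servings and 1.457 servings → $3.10.
broccoli + carrots with both tight: 1.443 servings and 1.915 servings → $2.40.
avocado + carrots: intersection lies outside the first quadrant.
Cheapest feasible corner: $2.40.

$2.40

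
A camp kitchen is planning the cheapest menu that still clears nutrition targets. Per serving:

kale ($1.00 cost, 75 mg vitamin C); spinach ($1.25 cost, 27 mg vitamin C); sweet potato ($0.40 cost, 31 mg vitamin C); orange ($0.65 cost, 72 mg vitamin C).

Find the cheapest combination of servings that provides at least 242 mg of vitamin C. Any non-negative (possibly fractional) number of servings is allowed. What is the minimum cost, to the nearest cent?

$2.18

Cost per mg of vitamin C: orange $0.0090, sweet potato $0.0129, kale $0.0133, spinach $0.0463.
With no serving limits, use only orange: 242 mg / 72 mg = 3.361 servings × $0.65 = $2.18.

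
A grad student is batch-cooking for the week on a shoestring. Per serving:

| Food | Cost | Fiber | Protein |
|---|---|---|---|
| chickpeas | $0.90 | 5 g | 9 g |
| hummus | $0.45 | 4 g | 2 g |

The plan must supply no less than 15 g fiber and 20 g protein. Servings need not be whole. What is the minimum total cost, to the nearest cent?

$2.34

Compare the cost at each extreme point of the feasible region.
chickpeas only: max(15/5, 20/9) = 3 servings → $2.70.
hummus only: max(15/4, 20/2) = 10 servings → $4.50.
chickpeas + hummus with both tight: 1.923 servings and 1.346 servings → $2.34.
Cheapest feasible corner: $2.34.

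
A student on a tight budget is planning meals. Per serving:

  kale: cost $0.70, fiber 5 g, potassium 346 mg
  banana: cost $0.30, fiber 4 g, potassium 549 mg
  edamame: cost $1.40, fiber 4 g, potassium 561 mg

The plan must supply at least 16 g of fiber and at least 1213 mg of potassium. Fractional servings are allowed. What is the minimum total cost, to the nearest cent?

Minimising a linear cost over {fiber ≥ 16, potassium ≥ 1213, servings ≥ 0} — the optimum is at a vertex, using one or two foods.
kale only: max(16/5, 1213/346) = 3.506 servings → $2.45.
banana only: max(16/4, 1213/549) = 4 servings → $1.20.
edamame only: max(16/4, 1213/561) = 4 servings → $5.60.
kale + banana with both tight: 2.889 servings and 0.3887 servings → $2.14.
kale + edamame with both tight: 2.902 servings and 0.3723 servings → $2.55.
banana + edamame with both targets exact would need a negative amount; discard.
Cheapest feasible corner: $1.20.

$1.20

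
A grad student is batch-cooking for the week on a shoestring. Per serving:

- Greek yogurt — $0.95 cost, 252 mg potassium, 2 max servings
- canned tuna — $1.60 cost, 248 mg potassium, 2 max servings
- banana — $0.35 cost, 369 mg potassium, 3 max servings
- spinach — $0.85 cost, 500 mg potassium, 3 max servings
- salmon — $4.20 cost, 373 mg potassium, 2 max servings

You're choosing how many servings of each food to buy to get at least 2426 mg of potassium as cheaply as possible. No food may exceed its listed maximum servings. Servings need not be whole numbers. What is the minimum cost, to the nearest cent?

Cost per mg of potassium: banana $0.0009, spinach $0.0017, Greek yogurt $0.0038, canned tuna $0.0065, salmon $0.0113.
Take 3 servings of banana: +1107.0 mg potassium for $1.05 (total $1.05, still need 1319.0 mg).
Take 2.638 servings of spinach: +1319.0 mg potassium for $2.24 (total $3.29, still need 0.0 mg).
Filling from the cheapest source first is optimal under one linear minimum: $3.29.

$3.29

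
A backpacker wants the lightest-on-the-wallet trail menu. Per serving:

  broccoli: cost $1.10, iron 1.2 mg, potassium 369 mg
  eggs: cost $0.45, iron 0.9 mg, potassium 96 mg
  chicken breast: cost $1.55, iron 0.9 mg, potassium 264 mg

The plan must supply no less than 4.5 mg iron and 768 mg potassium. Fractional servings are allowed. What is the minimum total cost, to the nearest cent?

$2.85

An LP optimum is at a vertex; with two nutrient constraints at most two foods are used. Check each candidate.
broccoli only: max(4.5/1.2, 768/369) = 3.75 servings → $4.12.
eggs only: max(4.5/0.9, 768/96) = 8 servings → $3.60.
chicken breast only: max(4.5/0.9, 768/264) = 5 servings → $7.75.
broccoli + eggs with both tight: 1.195 servings and 3.407 servings → $2.85.
broccoli + chicken breast: the both-tight solution has a negative serving — not a feasible corner.
eggs + chicken breast with both tight: 3.286 servings and 1.714 servings → $4.14.
The minimum over all feasible corners is $2.85.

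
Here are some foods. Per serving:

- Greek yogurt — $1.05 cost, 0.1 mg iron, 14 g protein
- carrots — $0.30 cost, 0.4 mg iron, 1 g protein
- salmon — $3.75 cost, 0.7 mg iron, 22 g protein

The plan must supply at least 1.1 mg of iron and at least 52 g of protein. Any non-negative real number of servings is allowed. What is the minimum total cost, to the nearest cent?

At the optimum either one food covers both requirements or two foods hit both targets exactly; no other combination can be cheaper.
Greek yogurt only: max(1.1/0.1, 52/14) = 11 servings → $11.55.
carrots only: max(1.1/0.4, 52/1) = 52 servings → $15.60.
salmon only: max(1.1/0.7, 52/22) = 2.364 servings → $8.86.
Greek yogurt + carrots with both tight: 3.582 servings and 1.855 servings → $4.32.
Greek yogurt + salmon with both tight: 1.605 servings and 1.342 servings → $6.72.
carrots + salmon: the both-tight solution has a negative serving — not a feasible corner.
So the least-cost plan costs $4.32.

$4.32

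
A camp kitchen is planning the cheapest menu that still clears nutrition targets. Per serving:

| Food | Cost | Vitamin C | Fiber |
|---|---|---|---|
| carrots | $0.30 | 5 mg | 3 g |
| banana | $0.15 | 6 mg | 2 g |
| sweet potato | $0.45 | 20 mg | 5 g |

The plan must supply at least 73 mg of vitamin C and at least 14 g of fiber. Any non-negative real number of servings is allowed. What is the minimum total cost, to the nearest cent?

$1.64

With two linear requirements the optimum uses one or two foods; enumerate the corners.
carrots only: max(73/5, 14/3) = 14.6 servings → $4.38.
banana only: max(73/6, 14/2) = 12.17 servings → $1.82.
sweet potato only: max(73/20, 14/5) = 3.65 servings → $1.64.
carrots + banana: the both-tight solution has a negative serving — not a feasible corner.
carrots + sweet potato with both targets exact would need a negative amount; discard.
banana + sweet potato: intersection lies outside the first quadrant.
Cheapest feasible corner: $1.64.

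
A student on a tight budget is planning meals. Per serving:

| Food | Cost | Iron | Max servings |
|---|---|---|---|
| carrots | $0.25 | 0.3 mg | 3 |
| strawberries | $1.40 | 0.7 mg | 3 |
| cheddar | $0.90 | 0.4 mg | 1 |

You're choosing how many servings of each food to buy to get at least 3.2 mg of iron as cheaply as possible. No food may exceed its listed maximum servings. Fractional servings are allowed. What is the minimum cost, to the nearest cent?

Cost per mg of iron: carrots $0.8333, strawberries $2.0000, cheddar $2.2500.
Take 3 servings of carrots: +0.9 mg iron for $0.75 (total $0.75, still need 2.3 mg).
Take 3 servings of strawberries: +2.1 mg iron for $4.20 (total $4.95, still need 0.2 mg).
Take 0.5 servings of cheddar: +0.2 mg iron for $0.45 (total $5.40, still need 0.0 mg).
Greedy by cheapest-per-mg is optimal for a single linear constraint, so the minimum cost is $5.40.

$5.40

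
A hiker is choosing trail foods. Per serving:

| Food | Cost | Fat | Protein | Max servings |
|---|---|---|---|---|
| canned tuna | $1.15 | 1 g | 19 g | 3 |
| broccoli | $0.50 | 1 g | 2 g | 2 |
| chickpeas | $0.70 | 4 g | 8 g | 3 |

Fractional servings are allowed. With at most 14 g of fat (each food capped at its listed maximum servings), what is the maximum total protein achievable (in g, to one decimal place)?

Protein per g fat: canned tuna 19, broccoli 2, chickpeas 2.
Take 3 servings of canned tuna: uses 3 g fat, +57.0 g protein (running total 57.0 g).
Take 2 servings of broccoli: uses 2 g fat, +4.0 g protein (running total 61.0 g).
Take 2.25 servings of chickpeas: uses 9 g fat, +18.0 g protein (running total 79.0 g).
Greedy by best ratio exhausts the fat allowance optimally: 79.0 g.

79.0 g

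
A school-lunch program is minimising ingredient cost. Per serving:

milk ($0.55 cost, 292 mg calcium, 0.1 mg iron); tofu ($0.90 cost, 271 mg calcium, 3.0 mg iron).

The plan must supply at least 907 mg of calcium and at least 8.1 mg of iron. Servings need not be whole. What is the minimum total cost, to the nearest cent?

$2.75

milk only: max(907/292, 8.1/0.1) = 81 servings → $44.55.
tofu only: max(907/271, 8.1/3.0) = 3.347 servings → $3.01.
milk + tofu with both tight: 0.6195 servings and 2.679 servings → $2.75.
Cheapest feasible corner: $2.75.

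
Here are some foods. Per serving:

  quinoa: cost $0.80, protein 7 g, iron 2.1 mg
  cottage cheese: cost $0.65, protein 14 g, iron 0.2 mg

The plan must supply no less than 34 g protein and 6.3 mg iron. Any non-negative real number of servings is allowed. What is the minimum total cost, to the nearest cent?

quinoa only: max(34/7, 6.3/2.1) = 4.857 servings → $3.89.
cottage cheese only: max(34/14, 6.3/0.2) = 31.5 servings → $20.48.
quinoa + cottage cheese with both tight: 2.907 servings and 0.975 servings → $2.96.
So the least-cost plan costs $2.96.

$2.96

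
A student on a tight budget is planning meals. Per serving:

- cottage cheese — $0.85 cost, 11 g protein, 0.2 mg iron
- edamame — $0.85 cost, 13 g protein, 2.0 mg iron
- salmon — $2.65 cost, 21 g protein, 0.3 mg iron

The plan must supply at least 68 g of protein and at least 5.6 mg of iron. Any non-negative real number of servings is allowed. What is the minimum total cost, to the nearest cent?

A basic optimal solution has at most two foods positive. Try each food alone and each pair with both targets met exactly.
cottage cheese only: max(68/11, 5.6/0.2) = 28 servings → $23.80.
edamame only: max(68/13, 5.6/2.0) = 5.231 servings → $4.45.
salmon only: max(68/21, 5.6/0.3) = 18.67 servings → $49.47.
cottage cheese + edamame with both tight: 3.258 servings and 2.474 servings → $4.87.
cottage cheese + salmon: intersection lies outside the first quadrant.
edamame + salmon with both tight: 2.551 servings and 1.659 servings → $6.56.
So the least-cost plan costs $4.45.

$4.45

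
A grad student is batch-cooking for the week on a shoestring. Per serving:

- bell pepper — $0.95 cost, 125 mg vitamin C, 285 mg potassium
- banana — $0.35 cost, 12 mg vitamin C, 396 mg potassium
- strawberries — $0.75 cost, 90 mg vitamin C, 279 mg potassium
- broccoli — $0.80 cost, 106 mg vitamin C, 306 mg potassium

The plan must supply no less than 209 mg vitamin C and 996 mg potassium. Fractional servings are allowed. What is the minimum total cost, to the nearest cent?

$1.86

Compare the cost at each extreme point of the feasible region.
bell pepper only: max(209/125, 996/285) = 3.495 servings → $3.32.
banana only: max(209/12, 996/396) = 17.42 servings → $6.10.
strawberries only: max(209/90, 996/279) = 3.57 servings → $2.68.
broccoli only: max(209/106, 996/306) = 3.255 servings → $2.60.
bell pepper + banana with both tight: 1.537 servings and 1.409 servings → $1.95.
bell pepper + strawberries: intersection lies outside the first quadrant.
bell pepper + broccoli: the both-tight solution has a negative serving — not a feasible corner.
banana + strawberries with both tight: 0.9702 servings and 2.193 servings → $1.98.
banana + broccoli with both tight: 1.087 servings and 1.849 servings → $1.86.
strawberries + broccoli: intersection lies outside the first quadrant.
So the least-cost plan costs $1.86.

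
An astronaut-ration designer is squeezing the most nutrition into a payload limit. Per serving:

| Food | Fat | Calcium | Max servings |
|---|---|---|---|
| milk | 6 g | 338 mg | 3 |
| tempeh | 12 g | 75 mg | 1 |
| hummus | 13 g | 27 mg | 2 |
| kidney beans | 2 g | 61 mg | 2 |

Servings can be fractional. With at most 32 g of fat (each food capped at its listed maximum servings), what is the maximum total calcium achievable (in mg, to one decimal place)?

1198.5 mg

Calcium per g fat: milk 56.33, kidney beans 30.5, tempeh 6.25, hummus 2.077.
Take 3 servings of milk: uses 18 g fat, +1014.0 mg calcium (running total 1014.0 mg).
Take 2 servings of kidney beans: uses 4 g fat, +122.0 mg calcium (running total 1136.0 mg).
Take 0.8333 servings of tempeh: uses 10 g fat, +62.5 mg calcium (running total 1198.5 mg).
Greedy by best ratio exhausts the fat allowance optimally: 1198.5 mg.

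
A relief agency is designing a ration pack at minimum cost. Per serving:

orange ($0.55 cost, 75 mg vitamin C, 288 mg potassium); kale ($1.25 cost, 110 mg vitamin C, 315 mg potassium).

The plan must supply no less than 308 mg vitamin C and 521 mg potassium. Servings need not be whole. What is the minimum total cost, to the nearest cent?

$2.26

With two linear requirements the optimum uses one or two foods; enumerate the corners.
orange only: max(308/75, 521/288) = 4.107 servings → $2.26.
kale only: max(308/110, 521/315) = 2.8 servings → $3.50.
orange + kale: intersection lies outside the first quadrant.
So the least-cost plan costs $2.26.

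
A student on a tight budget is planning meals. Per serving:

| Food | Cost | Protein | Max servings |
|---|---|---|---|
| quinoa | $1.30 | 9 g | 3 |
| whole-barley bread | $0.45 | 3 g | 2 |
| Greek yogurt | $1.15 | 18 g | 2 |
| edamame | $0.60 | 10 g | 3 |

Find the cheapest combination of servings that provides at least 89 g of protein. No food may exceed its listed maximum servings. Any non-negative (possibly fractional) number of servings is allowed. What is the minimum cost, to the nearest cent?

$7.42

Cost per g of protein: edamame $0.0600, Greek yogurt $0.0639, quinoa $0.1444, whole-barley bread $0.1500.
Take 3 servings of edamame: +30.0 g protein for $1.80 (total $1.80, still need 59.0 g).
Take 2 servings of Greek yogurt: +36.0 g protein for $2.30 (total $4.10, still need 23.0 g).
Take 2.556 servings of quinoa: +23.0 g protein for $3.32 (total $7.42, still need 0.0 g).
Filling from the cheapest source first is optimal under one linear minimum: $7.42.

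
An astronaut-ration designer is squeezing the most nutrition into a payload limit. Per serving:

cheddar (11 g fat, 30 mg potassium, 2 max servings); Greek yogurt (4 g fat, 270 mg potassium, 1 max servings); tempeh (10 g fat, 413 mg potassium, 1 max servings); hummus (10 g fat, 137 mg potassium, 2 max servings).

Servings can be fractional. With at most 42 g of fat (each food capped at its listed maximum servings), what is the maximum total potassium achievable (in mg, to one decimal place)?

Potassium per g fat: Greek yogurt 67.5, tempeh 41.3, hummus 13.7, cheddar 2.727.
Take 1 serving of Greek yogurt: uses 4 g fat, +270.0 mg potassium (running total 270.0 mg).
Take 1 serving of tempeh: uses 10 g fat, +413.0 mg potassium (running total 683.0 mg).
Take 2 servings of hummus: uses 20 g fat, +274.0 mg potassium (running total 957.0 mg).
Take 0.7273 servings of cheddar: uses 8 g fat, +21.8 mg potassium (running total 978.8 mg).
Filling greedily by potassium-per-g fat is optimal for one linear limit, giving 978.8 mg.

978.8 mg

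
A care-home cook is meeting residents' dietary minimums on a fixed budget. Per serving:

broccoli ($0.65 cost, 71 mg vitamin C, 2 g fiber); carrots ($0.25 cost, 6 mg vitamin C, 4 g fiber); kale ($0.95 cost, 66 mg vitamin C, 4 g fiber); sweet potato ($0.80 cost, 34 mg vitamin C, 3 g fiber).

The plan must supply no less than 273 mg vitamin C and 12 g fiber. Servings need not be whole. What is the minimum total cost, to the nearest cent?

$2.72

Check every corner: each single food scaled to meet both minima, and each pair solved so both constraints bind.
broccoli only: max(273/71, 12/2) = 6 servings → $3.90.
carrots only: max(273/6, 12/4) = 45.5 servings → $11.38.
kale only: max(273/66, 12/4) = 4.136 servings → $3.93.
sweet potato only: max(273/34, 12/3) = 8.029 servings → $6.42.
broccoli + carrots with both tight: 3.75 servings and 1.125 servings → $2.72.
broccoli + kale with both tight: 1.974 servings and 2.013 servings → $3.20.
broccoli + sweet potato with both tight: 2.834 servings and 2.11 servings → $3.53.
carrots + kale: intersection lies outside the first quadrant.
carrots + sweet potato with both targets exact would need a negative amount; discard.
kale + sweet potato: intersection lies outside the first quadrant.
The minimum over all feasible corners is $2.72.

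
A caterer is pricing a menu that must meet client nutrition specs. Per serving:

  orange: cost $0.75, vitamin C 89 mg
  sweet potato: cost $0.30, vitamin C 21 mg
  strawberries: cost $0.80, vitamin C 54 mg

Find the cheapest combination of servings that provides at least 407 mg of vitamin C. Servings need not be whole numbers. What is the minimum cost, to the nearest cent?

$3.43

Cost per mg of vitamin C: orange $0.0084, sweet potato $0.0143, strawberries $0.0148.
With no serving limits, use only orange: 407 mg / 89 mg = 4.573 servings × $0.75 = $3.43.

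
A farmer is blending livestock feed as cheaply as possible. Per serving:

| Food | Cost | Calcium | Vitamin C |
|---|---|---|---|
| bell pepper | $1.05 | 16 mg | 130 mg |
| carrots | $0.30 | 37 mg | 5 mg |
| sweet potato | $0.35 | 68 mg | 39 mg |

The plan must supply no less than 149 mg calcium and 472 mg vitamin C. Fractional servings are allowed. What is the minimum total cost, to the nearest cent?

$3.86

The cheapest plan sits at a corner of the feasible region — with two constraints it uses at most two foods.
bell pepper only: max(149/16, 472/130) = 9.312 servings → $9.78.
carrots only: max(149/37, 472/5) = 94.4 servings → $28.32.
sweet potato only: max(149/68, 472/39) = 12.1 servings → $4.24.
bell pepper + carrots with both tight: 3.535 servings and 2.499 servings → $4.46.
bell pepper + sweet potato with both tight: 3.199 servings and 1.438 servings → $3.86.
carrots + sweet potato: the both-tight solution has a negative serving — not a feasible corner.
Cheapest feasible corner: $3.86.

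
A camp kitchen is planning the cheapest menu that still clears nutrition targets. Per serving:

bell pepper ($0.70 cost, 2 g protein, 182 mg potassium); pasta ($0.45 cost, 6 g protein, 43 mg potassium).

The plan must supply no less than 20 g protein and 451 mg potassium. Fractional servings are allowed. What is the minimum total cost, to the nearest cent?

$2.51

Two binding constraints pin down two serving amounts, so the optimal mix uses at most two foods. The candidates are each food alone (scaled to the tighter of protein/potassium) and each pair with both constraints tight.
bell pepper only: max(20/2, 451/182) = 10 servings → $7.00.
pasta only: max(20/6, 451/43) = 10.49 servings → $4.72.
bell pepper + pasta with both tight: 1.835 servings and 2.722 servings → $2.51.
Cheapest feasible corner: $2.51.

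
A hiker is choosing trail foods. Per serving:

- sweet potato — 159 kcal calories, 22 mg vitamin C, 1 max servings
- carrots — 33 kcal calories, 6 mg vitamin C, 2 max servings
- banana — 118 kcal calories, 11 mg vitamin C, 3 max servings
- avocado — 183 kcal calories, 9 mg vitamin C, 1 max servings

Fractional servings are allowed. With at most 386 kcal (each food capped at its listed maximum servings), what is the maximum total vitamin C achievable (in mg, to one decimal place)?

49.0 mg

Vitamin C per kcal: carrots 0.1818, sweet potato 0.1384, banana 0.09322, avocado 0.04918.
Take 2 servings of carrots: uses 66 kcal, +12.0 mg vitamin C (running total 12.0 mg).
Take 1 serving of sweet potato: uses 159 kcal, +22.0 mg vitamin C (running total 34.0 mg).
Take 1.364 servings of banana: uses 161 kcal, +15.0 mg vitamin C (running total 49.0 mg).
Greedy by best ratio exhausts the calories allowance optimally: 49.0 mg.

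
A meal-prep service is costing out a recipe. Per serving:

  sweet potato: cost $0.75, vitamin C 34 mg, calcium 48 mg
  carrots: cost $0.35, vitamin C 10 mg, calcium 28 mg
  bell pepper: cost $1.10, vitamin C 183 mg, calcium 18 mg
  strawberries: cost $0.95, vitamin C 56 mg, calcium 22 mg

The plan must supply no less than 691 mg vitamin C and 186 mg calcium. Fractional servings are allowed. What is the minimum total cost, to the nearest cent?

sweet potato only: max(691/34, 186/48) = 20.32 servings → $15.24.
carrots only: max(691/10, 186/28) = 69.1 servings → $24.18.
bell pepper only: max(691/183, 186/18) = 10.33 servings → $11.37.
strawberries only: max(691/56, 186/22) = 12.34 servings → $11.72.
sweet potato + carrots: the both-tight solution has a negative serving — not a feasible corner.
sweet potato + bell pepper with both tight: 2.643 servings and 3.285 servings → $5.60.
sweet potato + strawberries: the both-tight solution has a negative serving — not a feasible corner.
carrots + bell pepper with both tight: 4.369 servings and 3.537 servings → $5.42.
carrots + strawberries: intersection lies outside the first quadrant.
bell pepper + strawberries with both tight: 1.586 servings and 7.157 servings → $8.54.
Cheapest feasible corner: $5.42.

$5.42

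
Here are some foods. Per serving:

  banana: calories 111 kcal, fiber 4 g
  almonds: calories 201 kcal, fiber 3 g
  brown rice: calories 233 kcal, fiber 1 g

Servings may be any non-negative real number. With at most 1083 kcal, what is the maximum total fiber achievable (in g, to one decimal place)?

Fiber per kcal: banana 0.03604, almonds 0.01493, brown rice 0.004292.
With no serving limits, spend the whole calories allowance on banana: 1083 kcal / 111 kcal × 4 g = 39.0 g.

39.0 g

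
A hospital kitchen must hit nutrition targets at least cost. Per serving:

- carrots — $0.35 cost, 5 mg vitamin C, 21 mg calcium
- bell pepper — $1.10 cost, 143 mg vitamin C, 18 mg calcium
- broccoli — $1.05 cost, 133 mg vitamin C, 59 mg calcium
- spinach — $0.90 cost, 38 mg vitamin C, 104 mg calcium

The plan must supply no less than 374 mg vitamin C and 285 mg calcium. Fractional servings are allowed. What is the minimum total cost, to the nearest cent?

Check every corner: each single food scaled to meet both minima, and each pair solved so both constraints bind.
carrots only: max(374/5, 285/21) = 74.8 servings → $26.18.
bell pepper only: max(374/143, 285/18) = 15.83 servings → $17.42.
broccoli only: max(374/133, 285/59) = 4.831 servings → $5.07.
spinach only: max(374/38, 285/104) = 9.842 servings → $8.86.
carrots + bell pepper with both tight: 11.68 servings and 2.207 servings → $6.52.
carrots + broccoli with both tight: 6.341 servings and 2.574 servings → $4.92.
carrots + spinach with both targets exact would need a negative amount; discard.
bell pepper + broccoli: intersection lies outside the first quadrant.
bell pepper + spinach with both tight: 1.978 servings and 2.398 servings → $4.33.
broccoli + spinach with both tight: 2.422 servings and 1.367 servings → $3.77.
So the least-cost plan costs $3.77.

$3.77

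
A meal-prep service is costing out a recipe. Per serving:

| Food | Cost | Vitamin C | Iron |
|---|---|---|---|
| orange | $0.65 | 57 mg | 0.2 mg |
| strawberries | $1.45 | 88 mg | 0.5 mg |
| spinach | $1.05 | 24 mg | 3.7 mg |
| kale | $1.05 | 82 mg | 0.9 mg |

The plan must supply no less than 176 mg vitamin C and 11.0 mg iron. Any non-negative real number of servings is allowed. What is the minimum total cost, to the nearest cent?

$4.21

A basic optimal solution has at most two foods positive. Try each food alone and each pair with both targets met exactly.
orange only: max(176/57, 11.0/0.2) = 55 servings → $35.75.
strawberries only: max(176/88, 11.0/0.5) = 22 servings → $31.90.
spinach only: max(176/24, 11.0/3.7) = 7.333 servings → $7.70.
kale only: max(176/82, 11.0/0.9) = 12.22 servings → $12.83.
orange + strawberries: intersection lies outside the first quadrant.
orange + spinach with both tight: 1.879 servings and 2.871 servings → $4.24.
orange + kale with both targets exact would need a negative amount; discard.
strawberries + spinach with both tight: 1.235 servings and 2.806 servings → $4.74.
strawberries + kale: the both-tight solution has a negative serving — not a feasible corner.
spinach + kale with both tight: 2.639 servings and 1.374 servings → $4.21.
The minimum over all feasible corners is $4.21.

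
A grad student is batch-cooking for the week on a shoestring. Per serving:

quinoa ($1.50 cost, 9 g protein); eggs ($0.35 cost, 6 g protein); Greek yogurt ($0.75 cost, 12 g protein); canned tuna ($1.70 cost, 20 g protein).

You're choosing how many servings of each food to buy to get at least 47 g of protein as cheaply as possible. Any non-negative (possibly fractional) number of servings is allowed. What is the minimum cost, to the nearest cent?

Cost per g of protein: eggs $0.0583, Greek yogurt $0.0625, canned tuna $0.0850, quinoa $0.1667.
With no serving limits, use only eggs: 47 g / 6 g = 7.833 servings × $0.35 = $2.74.

$2.74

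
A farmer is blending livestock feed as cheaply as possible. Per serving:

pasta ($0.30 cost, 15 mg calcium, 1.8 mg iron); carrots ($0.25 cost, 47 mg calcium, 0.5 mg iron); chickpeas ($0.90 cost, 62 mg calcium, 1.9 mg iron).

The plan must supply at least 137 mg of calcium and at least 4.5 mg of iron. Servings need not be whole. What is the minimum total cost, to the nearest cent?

$1.14

Compare the cost at each extreme point of the feasible region.
pasta only: max(137/15, 4.5/1.8) = 9.133 servings → $2.74.
carrots only: max(137/47, 4.5/0.5) = 9 servings → $2.25.
chickpeas only: max(137/62, 4.5/1.9) = 2.368 servings → $2.13.
pasta + carrots with both tight: 1.855 servings and 2.323 servings → $1.14.
pasta + chickpeas with both tight: 0.225 servings and 2.155 servings → $2.01.
carrots + chickpeas: the both-tight solution has a negative serving — not a feasible corner.
The minimum over all feasible corners is $1.14.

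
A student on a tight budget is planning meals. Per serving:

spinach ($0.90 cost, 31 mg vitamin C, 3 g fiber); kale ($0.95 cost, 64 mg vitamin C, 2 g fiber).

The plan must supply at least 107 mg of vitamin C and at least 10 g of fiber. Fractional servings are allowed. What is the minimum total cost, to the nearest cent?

$3.03

An LP optimum is at a vertex; with two nutrient constraints at most two foods are used. Check each candidate.
spinach only: max(107/31, 10/3) = 3.452 servings → $3.11.
kale only: max(107/64, 10/2) = 5 servings → $4.75.
spinach + kale with both tight: 3.277 servings and 0.08462 servings → $3.03.
So the least-cost plan costs $3.03.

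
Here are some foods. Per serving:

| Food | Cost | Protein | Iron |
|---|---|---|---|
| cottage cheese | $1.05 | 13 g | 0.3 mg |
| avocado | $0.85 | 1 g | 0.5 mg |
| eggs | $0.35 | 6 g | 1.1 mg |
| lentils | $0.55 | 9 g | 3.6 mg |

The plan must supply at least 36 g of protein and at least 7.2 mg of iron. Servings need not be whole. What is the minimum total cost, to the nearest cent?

Compare the cost at each extreme point of the feasible region.
cottage cheese only: max(36/13, 7.2/0.3) = 24 servings → $25.20.
avocado only: max(36/1, 7.2/0.5) = 36 servings → $30.60.
eggs only: max(36/6, 7.2/1.1) = 6.545 servings → $2.29.
lentils only: max(36/9, 7.2/3.6) = 4 servings → $2.20.
cottage cheese + avocado with both tight: 1.742 servings and 13.35 servings → $13.18.
cottage cheese + eggs: intersection lies outside the first quadrant.
cottage cheese + lentils with both tight: 1.469 servings and 1.878 servings → $2.58.
avocado + eggs with both tight: 1.895 servings and 5.684 servings → $3.60.
avocado + lentils: the both-tight solution has a negative serving — not a feasible corner.
eggs + lentils with both tight: 5.538 servings and 0.3077 servings → $2.11.
So the least-cost plan costs $2.11.

$2.11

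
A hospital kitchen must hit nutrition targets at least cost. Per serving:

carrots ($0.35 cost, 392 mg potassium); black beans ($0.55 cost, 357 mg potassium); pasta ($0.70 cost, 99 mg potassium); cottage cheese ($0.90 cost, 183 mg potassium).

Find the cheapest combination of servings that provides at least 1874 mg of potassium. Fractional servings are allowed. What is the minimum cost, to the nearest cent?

Cost per mg of potassium: carrots $0.0009, black beans $0.0015, cottage cheese $0.0049, pasta $0.0071.
With no serving limits, use only carrots: 1874 mg / 392 mg = 4.781 servings × $0.35 = $1.67.

$1.67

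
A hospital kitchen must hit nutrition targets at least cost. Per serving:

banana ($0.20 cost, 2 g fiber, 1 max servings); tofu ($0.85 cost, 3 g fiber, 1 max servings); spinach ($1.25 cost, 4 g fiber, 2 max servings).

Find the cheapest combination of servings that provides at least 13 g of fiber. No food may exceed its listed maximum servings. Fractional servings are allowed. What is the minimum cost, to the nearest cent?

Cost per g of fiber: banana $0.1000, tofu $0.2833, spinach $0.3125.
Take 1 serving of banana: +2.0 g fiber for $0.20 (total $0.20, still need 11.0 g).
Take 1 serving of tofu: +3.0 g fiber for $0.85 (total $1.05, still need 8.0 g).
Take 2 servings of spinach: +8.0 g fiber for $2.50 (total $3.55, still need 0.0 g).
Greedy by cheapest-per-g is optimal for a single linear constraint, so the minimum cost is $3.55.

$3.55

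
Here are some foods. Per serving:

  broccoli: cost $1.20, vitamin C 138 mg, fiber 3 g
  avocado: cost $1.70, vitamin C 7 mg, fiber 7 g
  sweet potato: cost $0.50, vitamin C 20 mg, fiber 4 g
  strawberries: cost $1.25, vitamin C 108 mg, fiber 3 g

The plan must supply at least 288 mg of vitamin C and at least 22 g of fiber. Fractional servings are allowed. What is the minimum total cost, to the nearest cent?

$3.94

Compare the cost at each extreme point of the feasible region.
broccoli only: max(288/138, 22/3) = 7.333 servings → $8.80.
avocado only: max(288/7, 22/7) = 41.14 servings → $69.94.
sweet potato only: max(288/20, 22/4) = 14.4 servings → $7.20.
strawberries only: max(288/108, 22/3) = 7.333 servings → $9.17.
broccoli + avocado with both tight: 1.97 servings and 2.298 servings → $6.27.
broccoli + sweet potato with both tight: 1.447 servings and 4.415 servings → $3.94.
broccoli + strawberries: the both-tight solution has a negative serving — not a feasible corner.
avocado + sweet potato: intersection lies outside the first quadrant.
avocado + strawberries with both tight: 2.057 servings and 2.533 servings → $6.66.
sweet potato + strawberries with both tight: 4.065 servings and 1.914 servings → $4.42.
Cheapest feasible corner: $3.94.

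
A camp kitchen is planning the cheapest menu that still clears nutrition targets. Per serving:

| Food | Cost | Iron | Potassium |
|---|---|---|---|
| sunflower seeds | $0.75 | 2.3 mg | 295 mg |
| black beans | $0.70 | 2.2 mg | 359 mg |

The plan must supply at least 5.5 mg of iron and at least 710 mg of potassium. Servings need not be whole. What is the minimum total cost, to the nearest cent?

$1.75

Two binding constraints pin down two serving amounts, so the optimal mix uses at most two foods. The candidates are each food alone (scaled to the tighter of iron/potassium) and each pair with both constraints tight.
sunflower seeds only: max(5.5/2.3, 710/295) = 2.407 servings → $1.81.
black beans only: max(5.5/2.2, 710/359) = 2.5 servings → $1.75.
sunflower seeds + black beans with both tight: 2.334 servings and 0.05942 servings → $1.79.
So the least-cost plan costs $1.75.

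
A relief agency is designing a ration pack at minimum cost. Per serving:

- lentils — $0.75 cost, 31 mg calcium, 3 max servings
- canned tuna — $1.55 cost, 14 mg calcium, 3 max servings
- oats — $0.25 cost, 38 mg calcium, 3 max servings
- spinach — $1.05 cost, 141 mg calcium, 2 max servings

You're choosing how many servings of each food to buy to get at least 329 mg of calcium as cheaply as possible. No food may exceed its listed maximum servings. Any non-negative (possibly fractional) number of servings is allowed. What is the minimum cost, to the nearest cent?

$2.35

Cost per mg of calcium: oats $0.0066, spinach $0.0074, lentils $0.0242, canned tuna $0.1107.
Take 3 servings of oats: +114.0 mg calcium for $0.75 (total $0.75, still need 215.0 mg).
Take 1.525 servings of spinach: +215.0 mg calcium for $1.60 (total $2.35, still need 0.0 mg).
Greedy by cheapest-per-mg is optimal for a single linear constraint, so the minimum cost is $2.35.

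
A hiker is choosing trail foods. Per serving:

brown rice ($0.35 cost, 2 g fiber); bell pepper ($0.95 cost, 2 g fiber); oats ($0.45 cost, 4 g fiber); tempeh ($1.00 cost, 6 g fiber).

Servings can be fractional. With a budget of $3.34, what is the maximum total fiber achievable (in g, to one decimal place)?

29.7 g

Fiber per dollar: oats 8.889, tempeh 6, brown rice 5.714, bell pepper 2.105.
With no serving limits, spend the whole cost allowance on oats: $3.34 / $0.45 × 4 g = 29.7 g.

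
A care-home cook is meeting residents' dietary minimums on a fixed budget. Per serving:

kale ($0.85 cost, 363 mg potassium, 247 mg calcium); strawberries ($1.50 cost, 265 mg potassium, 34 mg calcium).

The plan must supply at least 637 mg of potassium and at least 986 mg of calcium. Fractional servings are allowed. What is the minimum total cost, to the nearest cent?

With two linear requirements the optimum uses one or two foods; enumerate the corners.
kale only: max(637/363, 986/247) = 3.992 servings → $3.39.
strawberries only: max(637/265, 986/34) = 29 servings → $43.50.
kale + strawberries: the both-tight solution has a negative serving — not a feasible corner.
Cheapest feasible corner: $3.39.

$3.39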